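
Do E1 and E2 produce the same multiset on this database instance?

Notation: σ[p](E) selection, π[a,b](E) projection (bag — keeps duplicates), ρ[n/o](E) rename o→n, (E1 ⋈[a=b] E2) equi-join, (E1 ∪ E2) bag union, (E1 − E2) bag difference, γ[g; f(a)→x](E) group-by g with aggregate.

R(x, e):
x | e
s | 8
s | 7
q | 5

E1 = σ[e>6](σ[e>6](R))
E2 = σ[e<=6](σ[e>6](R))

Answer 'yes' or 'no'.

E1 subexpression sizes:
  R → 3
  σ[e>6](R) → 2
  σ[e>6](σ[e>6](R)) → 2
E2 subexpression sizes:
  R → 3
  σ[e>6](R) → 2
  σ[e<=6](σ[e>6](R)) → 0

E1 result:
x | e
s | 7
s | 8
E2 result:
x | e
(0 rows)
Witness: ('s', 7) appears 1× in E1 but 0× in E2.

no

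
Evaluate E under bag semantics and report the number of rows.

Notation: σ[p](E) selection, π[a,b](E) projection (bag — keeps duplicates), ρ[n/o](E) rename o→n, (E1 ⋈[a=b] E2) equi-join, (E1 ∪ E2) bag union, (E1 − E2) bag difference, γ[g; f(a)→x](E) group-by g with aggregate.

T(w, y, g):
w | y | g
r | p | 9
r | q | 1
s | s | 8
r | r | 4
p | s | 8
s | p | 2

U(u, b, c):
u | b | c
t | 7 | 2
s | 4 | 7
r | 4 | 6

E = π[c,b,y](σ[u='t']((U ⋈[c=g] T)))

Stepwise |·|:
  U → 3
  T → 6
  (U ⋈[c=g] T) → 1
  σ[u='t']((U ⋈[c=g] T)) → 1
  π[c,b,y](σ[u='t']((U ⋈[c=g] T))) → 1

|E| = 1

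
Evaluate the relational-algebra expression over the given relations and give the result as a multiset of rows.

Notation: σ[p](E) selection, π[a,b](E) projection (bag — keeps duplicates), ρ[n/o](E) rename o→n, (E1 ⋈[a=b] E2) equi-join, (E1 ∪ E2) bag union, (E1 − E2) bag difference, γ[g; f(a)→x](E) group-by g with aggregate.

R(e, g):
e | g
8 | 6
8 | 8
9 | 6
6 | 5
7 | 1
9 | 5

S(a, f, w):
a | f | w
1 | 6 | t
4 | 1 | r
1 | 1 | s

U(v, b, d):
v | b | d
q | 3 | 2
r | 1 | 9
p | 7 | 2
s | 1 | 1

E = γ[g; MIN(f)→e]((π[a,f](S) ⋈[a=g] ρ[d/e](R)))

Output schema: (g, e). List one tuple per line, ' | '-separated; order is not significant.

Per-node cardinality:
  S → 3
  π[a,f](S) → 3
  R → 6
  ρ[d/e](R) → 6
  (π[a,f](S) ⋈[a=g] ρ[d/e](R)) → 2
  γ[g; MIN(f)→e]((π[a,f](S) ⋈[a=g] ρ[d/e](R))) → 1

== RESULT ==
g | e
1 | 1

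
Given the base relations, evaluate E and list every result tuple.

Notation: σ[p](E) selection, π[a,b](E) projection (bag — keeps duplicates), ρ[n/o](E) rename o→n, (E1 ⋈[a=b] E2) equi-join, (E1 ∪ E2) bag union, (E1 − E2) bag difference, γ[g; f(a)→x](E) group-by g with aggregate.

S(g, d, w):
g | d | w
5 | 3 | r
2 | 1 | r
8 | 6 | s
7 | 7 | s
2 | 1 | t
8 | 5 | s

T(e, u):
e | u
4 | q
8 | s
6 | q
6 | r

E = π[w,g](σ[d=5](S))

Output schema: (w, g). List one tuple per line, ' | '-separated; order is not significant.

Per-node cardinality:
  S → 6
  σ[d=5](S) → 1
  π[w,g](σ[d=5](S)) → 1

== RESULT ==
w | g
s | 8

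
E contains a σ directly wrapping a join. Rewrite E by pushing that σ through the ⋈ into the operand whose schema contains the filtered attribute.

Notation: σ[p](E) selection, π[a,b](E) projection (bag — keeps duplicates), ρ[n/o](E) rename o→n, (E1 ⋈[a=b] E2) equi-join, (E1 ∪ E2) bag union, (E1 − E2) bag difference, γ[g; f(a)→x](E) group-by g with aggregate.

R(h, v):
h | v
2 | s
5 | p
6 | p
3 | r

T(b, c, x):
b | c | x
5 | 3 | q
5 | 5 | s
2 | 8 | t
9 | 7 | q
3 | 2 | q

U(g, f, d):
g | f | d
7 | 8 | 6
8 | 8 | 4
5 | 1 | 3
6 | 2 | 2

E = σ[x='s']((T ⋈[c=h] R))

σ filters on x, owned by the left side.
E' = (σ[x='s'](T) ⋈[c=h] R)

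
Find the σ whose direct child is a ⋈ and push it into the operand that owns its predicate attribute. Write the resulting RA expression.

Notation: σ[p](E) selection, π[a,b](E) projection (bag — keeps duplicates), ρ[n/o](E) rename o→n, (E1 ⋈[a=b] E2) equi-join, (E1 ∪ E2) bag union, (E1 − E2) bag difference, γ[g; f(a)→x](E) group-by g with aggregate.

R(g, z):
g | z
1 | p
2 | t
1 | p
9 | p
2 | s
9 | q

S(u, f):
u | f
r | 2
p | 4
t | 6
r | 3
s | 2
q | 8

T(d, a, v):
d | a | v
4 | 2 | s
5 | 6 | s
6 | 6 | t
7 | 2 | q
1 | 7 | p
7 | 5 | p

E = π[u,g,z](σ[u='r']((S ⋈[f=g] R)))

σ filters on u, owned by the left side.
E' = π[u,g,z]((σ[u='r'](S) ⋈[f=g] R))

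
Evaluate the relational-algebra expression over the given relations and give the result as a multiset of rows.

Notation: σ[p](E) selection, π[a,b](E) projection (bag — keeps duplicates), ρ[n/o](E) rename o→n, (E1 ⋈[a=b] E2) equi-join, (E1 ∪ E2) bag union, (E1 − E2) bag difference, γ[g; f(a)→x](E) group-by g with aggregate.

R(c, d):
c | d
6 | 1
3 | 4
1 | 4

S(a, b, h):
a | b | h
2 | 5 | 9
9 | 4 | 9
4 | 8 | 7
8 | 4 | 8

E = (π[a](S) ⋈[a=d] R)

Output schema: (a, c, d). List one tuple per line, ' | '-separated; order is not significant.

Stepwise |·|:
  S → 4
  π[a](S) → 4
  R → 3
  (π[a](S) ⋈[a=d] R) → 2

== RESULT ==
a | c | d
4 | 1 | 4
4 | 3 | 4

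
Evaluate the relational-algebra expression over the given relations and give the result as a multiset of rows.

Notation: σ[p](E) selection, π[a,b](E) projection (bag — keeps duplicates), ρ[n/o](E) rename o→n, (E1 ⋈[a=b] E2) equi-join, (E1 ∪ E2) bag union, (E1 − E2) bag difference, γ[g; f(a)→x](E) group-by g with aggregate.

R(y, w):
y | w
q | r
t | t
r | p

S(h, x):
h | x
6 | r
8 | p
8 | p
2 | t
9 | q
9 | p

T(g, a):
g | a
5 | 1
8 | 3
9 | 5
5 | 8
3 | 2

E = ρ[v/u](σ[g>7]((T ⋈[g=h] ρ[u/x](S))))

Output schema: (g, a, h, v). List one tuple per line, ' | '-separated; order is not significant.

Row counts bottom-up:
  T → 5
  S → 6
  ρ[u/x](S) → 6
  (T ⋈[g=h] ρ[u/x](S)) → 4
  σ[g>7]((T ⋈[g=h] ρ[u/x](S))) → 4
  ρ[v/u](σ[g>7]((T ⋈[g=h] ρ[u/x](S)))) → 4

== RESULT ==
g | a | h | v
8 | 3 | 8 | p
8 | 3 | 8 | p
9 | 5 | 9 | p
9 | 5 | 9 | q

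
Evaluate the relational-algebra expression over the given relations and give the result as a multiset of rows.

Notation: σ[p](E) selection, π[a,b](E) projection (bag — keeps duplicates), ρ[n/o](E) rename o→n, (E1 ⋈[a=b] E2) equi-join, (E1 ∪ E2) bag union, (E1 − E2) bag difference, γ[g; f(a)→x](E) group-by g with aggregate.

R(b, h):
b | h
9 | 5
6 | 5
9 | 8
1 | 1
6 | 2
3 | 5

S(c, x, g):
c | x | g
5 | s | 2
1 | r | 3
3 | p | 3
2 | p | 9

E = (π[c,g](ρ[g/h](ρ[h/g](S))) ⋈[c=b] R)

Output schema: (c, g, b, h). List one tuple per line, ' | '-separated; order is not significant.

Row counts bottom-up:
  S → 4
  ρ[h/g](S) → 4
  ρ[g/h](ρ[h/g](S)) → 4
  π[c,g](ρ[g/h](ρ[h/g](S))) → 4
  R → 6
  (π[c,g](ρ[g/h](ρ[h/g](S))) ⋈[c=b] R) → 2

== RESULT ==
c | g | b | h
1 | 3 | 1 | 1
3 | 3 | 3 | 5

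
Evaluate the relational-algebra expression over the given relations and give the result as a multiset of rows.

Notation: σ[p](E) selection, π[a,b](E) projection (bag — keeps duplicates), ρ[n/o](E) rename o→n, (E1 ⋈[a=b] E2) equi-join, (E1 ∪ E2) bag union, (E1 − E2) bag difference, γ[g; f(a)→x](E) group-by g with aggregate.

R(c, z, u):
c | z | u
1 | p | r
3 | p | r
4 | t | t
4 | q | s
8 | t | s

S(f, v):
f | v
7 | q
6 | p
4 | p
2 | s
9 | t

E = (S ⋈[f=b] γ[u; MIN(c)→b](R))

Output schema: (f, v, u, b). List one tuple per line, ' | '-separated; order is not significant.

Stepwise |·|:
  S → 5
  R → 5
  γ[u; MIN(c)→b](R) → 3
  (S ⋈[f=b] γ[u; MIN(c)→b](R)) → 2

== RESULT ==
f | v | u | b
4 | p | s | 4
4 | p | t | 4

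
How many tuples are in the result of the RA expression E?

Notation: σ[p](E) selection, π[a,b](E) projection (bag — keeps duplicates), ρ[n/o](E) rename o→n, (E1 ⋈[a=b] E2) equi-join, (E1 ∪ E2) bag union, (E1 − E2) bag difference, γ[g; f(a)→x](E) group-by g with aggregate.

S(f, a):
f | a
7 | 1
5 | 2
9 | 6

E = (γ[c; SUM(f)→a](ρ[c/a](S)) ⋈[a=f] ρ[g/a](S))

Row counts bottom-up:
  S → 3
  ρ[c/a](S) → 3
  γ[c; SUM(f)→a](ρ[c/a](S)) → 3
  S → 3
  ρ[g/a](S) → 3
  (γ[c; SUM(f)→a](ρ[c/a](S)) ⋈[a=f] ρ[g/a](S)) → 3

|E| = 3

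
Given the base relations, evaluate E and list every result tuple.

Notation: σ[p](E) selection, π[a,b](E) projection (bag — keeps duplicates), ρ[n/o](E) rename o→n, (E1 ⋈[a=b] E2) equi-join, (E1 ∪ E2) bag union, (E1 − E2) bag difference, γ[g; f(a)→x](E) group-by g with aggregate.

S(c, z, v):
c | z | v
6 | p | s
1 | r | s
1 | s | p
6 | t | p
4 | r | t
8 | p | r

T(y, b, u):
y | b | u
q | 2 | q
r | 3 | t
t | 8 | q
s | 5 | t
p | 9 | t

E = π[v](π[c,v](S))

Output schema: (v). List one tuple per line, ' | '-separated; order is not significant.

Stepwise |·|:
  S → 6
  π[c,v](S) → 6
  π[v](π[c,v](S)) → 6

== RESULT ==
v
p
p
r
s
s
t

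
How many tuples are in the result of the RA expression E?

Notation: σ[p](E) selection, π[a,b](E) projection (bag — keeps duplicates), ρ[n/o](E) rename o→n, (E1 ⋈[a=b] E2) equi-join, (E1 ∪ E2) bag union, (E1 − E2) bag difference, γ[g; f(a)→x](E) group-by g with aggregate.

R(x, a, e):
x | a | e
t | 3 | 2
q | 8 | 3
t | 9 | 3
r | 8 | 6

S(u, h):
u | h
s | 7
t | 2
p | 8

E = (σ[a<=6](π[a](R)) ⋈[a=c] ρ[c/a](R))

Subexpression sizes:
  R → 4
  π[a](R) → 4
  σ[a<=6](π[a](R)) → 1
  R → 4
  ρ[c/a](R) → 4
  (σ[a<=6](π[a](R)) ⋈[a=c] ρ[c/a](R)) → 1

|E| = 1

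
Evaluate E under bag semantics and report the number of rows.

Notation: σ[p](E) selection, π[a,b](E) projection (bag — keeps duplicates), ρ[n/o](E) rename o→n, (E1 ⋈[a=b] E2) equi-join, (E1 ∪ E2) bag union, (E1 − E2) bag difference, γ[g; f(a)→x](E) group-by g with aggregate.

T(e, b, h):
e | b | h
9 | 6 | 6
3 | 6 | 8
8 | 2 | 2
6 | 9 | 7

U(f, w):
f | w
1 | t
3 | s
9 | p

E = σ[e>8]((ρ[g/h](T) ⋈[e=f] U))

Stepwise |·|:
  T → 4
  ρ[g/h](T) → 4
  U → 3
  (ρ[g/h](T) ⋈[e=f] U) → 2
  σ[e>8]((ρ[g/h](T) ⋈[e=f] U)) → 1

|E| = 1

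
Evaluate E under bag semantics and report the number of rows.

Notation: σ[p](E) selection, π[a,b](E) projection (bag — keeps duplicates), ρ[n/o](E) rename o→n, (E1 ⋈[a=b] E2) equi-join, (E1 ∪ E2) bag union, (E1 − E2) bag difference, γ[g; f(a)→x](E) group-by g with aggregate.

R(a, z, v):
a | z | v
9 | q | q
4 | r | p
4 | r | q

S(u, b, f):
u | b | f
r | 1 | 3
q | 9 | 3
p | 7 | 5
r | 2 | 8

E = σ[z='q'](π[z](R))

Stepwise |·|:
  R → 3
  π[z](R) → 3
  σ[z='q'](π[z](R)) → 1

|E| = 1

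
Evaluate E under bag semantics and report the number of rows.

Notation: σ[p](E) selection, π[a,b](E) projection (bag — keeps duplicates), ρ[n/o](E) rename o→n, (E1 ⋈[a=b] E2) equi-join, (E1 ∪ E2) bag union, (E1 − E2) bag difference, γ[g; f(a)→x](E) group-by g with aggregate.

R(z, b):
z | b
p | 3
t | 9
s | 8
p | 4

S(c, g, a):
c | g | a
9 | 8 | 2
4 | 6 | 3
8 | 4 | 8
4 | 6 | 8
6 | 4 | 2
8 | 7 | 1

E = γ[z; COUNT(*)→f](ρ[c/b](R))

Row counts bottom-up:
  R → 4
  ρ[c/b](R) → 4
  γ[z; COUNT(*)→f](ρ[c/b](R)) → 3

|E| = 3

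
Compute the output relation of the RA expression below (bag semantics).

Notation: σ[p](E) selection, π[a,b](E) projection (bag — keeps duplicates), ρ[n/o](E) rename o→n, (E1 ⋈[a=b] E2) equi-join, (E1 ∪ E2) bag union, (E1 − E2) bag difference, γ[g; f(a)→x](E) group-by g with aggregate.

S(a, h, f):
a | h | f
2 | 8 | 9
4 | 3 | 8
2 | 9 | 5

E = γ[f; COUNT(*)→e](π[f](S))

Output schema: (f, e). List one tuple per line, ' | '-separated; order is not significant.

Row counts bottom-up:
  S → 3
  π[f](S) → 3
  γ[f; COUNT(*)→e](π[f](S)) → 3

== RESULT ==
f | e
5 | 1
8 | 1
9 | 1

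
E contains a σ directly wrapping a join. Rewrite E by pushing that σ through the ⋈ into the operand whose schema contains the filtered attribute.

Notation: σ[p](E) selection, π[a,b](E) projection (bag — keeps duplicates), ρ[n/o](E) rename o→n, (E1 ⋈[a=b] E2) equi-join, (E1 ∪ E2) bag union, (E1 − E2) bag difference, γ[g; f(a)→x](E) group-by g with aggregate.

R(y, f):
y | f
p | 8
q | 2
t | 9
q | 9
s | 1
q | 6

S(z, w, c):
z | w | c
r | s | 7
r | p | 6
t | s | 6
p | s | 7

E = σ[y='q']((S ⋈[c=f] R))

σ filters on y, owned by the right side.
E' = (S ⋈[c=f] σ[y='q'](R))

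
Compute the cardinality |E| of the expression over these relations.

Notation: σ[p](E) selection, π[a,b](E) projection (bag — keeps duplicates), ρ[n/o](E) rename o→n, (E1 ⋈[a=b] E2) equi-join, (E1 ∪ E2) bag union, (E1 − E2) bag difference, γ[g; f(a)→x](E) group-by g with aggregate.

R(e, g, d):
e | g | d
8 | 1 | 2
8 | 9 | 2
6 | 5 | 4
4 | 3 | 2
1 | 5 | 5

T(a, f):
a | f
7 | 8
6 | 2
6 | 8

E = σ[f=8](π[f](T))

Stepwise |·|:
  T → 3
  π[f](T) → 3
  σ[f=8](π[f](T)) → 2

|E| = 2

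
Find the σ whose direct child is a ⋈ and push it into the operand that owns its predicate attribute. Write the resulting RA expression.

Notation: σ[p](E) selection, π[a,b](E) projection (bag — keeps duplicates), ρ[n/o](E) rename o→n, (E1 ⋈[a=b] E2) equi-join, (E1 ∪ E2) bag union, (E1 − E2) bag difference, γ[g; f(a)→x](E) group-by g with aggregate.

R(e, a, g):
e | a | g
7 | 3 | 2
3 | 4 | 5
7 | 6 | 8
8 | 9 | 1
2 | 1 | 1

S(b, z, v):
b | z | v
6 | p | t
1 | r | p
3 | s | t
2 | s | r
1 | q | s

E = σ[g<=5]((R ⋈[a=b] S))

σ filters on g, owned by the left side.
E' = (σ[g<=5](R) ⋈[a=b] S)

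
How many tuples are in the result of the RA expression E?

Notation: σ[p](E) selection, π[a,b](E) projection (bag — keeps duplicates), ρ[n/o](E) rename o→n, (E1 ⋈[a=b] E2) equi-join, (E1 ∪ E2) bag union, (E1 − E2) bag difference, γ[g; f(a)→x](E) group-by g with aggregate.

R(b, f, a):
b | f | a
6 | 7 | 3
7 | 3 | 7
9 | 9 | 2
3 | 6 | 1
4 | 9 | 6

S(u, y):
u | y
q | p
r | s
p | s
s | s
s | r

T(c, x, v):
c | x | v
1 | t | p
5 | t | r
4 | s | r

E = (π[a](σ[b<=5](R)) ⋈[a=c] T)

Stepwise |·|:
  R → 5
  σ[b<=5](R) → 2
  π[a](σ[b<=5](R)) → 2
  T → 3
  (π[a](σ[b<=5](R)) ⋈[a=c] T) → 1

|E| = 1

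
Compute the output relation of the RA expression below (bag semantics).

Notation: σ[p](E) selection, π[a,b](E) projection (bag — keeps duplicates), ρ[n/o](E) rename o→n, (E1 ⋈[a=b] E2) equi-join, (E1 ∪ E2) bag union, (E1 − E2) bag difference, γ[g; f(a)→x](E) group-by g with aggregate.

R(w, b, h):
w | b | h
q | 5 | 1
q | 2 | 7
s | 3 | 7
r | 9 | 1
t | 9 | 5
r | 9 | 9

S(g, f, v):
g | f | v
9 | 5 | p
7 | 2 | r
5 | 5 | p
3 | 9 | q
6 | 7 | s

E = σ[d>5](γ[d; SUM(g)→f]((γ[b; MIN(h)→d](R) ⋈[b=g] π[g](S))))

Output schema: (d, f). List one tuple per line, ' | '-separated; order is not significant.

Row counts bottom-up:
  R → 6
  γ[b; MIN(h)→d](R) → 4
  S → 5
  π[g](S) → 5
  (γ[b; MIN(h)→d](R) ⋈[b=g] π[g](S)) → 3
  γ[d; SUM(g)→f]((γ[b; MIN(h)→d](R) ⋈[b=g] π[g](S))) → 2
  σ[d>5](γ[d; SUM(g)→f]((γ[b; MIN(h)→d](R) ⋈[b=g] π[g](S)))) → 1

== RESULT ==
d | f
7 | 3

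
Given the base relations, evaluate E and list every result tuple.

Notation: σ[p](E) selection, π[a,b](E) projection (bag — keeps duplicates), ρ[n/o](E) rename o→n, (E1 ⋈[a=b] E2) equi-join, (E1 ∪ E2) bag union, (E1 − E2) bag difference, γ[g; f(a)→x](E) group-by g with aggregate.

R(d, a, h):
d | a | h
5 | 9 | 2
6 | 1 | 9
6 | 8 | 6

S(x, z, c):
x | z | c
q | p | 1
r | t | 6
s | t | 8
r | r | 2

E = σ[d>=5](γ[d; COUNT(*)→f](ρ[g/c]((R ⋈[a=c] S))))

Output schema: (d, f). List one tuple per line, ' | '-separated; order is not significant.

Stepwise |·|:
  R → 3
  S → 4
  (R ⋈[a=c] S) → 2
  ρ[g/c]((R ⋈[a=c] S)) → 2
  γ[d; COUNT(*)→f](ρ[g/c]((R ⋈[a=c] S))) → 1
  σ[d>=5](γ[d; COUNT(*)→f](ρ[g/c]((R ⋈[a=c] S)))) → 1

== RESULT ==
d | f
6 | 2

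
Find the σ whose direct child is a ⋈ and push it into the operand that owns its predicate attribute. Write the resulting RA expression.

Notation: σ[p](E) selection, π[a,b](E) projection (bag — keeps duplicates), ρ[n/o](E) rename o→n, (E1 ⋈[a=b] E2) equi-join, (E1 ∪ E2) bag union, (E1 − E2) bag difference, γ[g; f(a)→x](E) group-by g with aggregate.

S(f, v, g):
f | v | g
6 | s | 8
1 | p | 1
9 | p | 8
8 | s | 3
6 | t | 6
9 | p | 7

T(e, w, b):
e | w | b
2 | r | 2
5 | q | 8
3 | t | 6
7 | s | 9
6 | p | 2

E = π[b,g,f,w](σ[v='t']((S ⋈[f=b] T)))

σ filters on v, owned by the left side.
E' = π[b,g,f,w]((σ[v='t'](S) ⋈[f=b] T))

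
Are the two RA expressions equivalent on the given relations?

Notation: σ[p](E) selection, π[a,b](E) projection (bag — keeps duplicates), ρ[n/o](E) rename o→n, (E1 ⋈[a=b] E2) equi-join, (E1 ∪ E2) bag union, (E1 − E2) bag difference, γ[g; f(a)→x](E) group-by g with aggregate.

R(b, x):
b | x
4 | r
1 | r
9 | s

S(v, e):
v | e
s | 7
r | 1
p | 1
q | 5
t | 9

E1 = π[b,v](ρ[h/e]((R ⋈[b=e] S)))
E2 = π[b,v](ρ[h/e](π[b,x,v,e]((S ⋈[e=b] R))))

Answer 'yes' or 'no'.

E1 stepwise |·|:
  R → 3
  S → 5
  (R ⋈[b=e] S) → 3
  ρ[h/e]((R ⋈[b=e] S)) → 3
  π[b,v](ρ[h/e]((R ⋈[b=e] S))) → 3
E2 stepwise |·|:
  S → 5
  R → 3
  (S ⋈[e=b] R) → 3
  π[b,x,v,e]((S ⋈[e=b] R)) → 3
  ρ[h/e](π[b,x,v,e]((S ⋈[e=b] R))) → 3
  π[b,v](ρ[h/e](π[b,x,v,e]((S ⋈[e=b] R)))) → 3

E1 and E2 produce the same multiset:
b | v
1 | p
1 | r
9 | t

yes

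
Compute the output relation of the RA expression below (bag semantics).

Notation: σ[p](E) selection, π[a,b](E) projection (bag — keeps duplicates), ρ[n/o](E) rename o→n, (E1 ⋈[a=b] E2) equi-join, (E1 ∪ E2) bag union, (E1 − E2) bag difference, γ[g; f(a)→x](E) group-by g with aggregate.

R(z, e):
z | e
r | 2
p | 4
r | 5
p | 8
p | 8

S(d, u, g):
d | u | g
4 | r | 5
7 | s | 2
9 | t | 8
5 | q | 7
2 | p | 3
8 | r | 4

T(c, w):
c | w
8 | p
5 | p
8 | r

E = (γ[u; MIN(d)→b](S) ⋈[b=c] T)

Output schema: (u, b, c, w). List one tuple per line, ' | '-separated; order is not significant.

Per-node cardinality:
  S → 6
  γ[u; MIN(d)→b](S) → 5
  T → 3
  (γ[u; MIN(d)→b](S) ⋈[b=c] T) → 1

== RESULT ==
u | b | c | w
q | 5 | 5 | p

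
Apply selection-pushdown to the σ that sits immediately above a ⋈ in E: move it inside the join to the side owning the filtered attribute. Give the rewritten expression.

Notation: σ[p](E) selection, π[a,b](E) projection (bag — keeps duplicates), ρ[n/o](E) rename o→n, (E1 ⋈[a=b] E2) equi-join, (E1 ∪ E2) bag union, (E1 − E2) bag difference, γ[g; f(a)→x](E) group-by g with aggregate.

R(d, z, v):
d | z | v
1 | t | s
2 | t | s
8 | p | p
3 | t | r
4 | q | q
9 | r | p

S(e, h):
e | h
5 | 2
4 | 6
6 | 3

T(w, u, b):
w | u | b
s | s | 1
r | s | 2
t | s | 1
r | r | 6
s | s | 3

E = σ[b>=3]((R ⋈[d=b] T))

σ filters on b, owned by the right side.
E' = (R ⋈[d=b] σ[b>=3](T))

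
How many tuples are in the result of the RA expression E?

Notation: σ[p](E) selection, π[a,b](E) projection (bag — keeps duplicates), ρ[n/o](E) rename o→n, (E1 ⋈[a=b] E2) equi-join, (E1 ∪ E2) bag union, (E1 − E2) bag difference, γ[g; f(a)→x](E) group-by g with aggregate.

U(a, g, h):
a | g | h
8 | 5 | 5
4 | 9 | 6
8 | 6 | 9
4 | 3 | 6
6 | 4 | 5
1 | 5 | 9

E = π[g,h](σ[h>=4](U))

Row counts bottom-up:
  U → 6
  σ[h>=4](U) → 6
  π[g,h](σ[h>=4](U)) → 6

|E| = 6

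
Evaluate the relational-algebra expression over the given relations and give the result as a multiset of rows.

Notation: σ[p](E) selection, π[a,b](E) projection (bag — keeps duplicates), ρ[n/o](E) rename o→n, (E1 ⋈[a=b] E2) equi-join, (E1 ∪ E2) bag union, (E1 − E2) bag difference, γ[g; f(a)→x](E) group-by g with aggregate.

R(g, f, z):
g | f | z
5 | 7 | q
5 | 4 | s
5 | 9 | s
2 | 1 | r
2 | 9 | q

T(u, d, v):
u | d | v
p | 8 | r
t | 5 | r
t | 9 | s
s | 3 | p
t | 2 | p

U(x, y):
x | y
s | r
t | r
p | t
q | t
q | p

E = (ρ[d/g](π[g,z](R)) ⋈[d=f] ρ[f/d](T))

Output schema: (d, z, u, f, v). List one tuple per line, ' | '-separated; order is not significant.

Per-node cardinality:
  R → 5
  π[g,z](R) → 5
  ρ[d/g](π[g,z](R)) → 5
  T → 5
  ρ[f/d](T) → 5
  (ρ[d/g](π[g,z](R)) ⋈[d=f] ρ[f/d](T)) → 5

== RESULT ==
d | z | u | f | v
2 | q | t | 2 | p
2 | r | t | 2 | p
5 | q | t | 5 | r
5 | s | t | 5 | r
5 | s | t | 5 | r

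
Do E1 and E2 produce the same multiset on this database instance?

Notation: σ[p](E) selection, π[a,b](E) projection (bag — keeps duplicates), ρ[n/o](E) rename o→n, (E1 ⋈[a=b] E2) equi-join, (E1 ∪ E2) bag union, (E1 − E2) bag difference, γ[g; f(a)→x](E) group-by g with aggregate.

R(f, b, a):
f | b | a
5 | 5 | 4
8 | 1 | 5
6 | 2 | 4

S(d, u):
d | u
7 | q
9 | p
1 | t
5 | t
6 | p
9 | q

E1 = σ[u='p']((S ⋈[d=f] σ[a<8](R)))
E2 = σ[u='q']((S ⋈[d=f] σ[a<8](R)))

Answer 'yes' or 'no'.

E1 row counts bottom-up:
  S → 6
  R → 3
  σ[a<8](R) → 3
  (S ⋈[d=f] σ[a<8](R)) → 2
  σ[u='p']((S ⋈[d=f] σ[a<8](R))) → 1
E2 row counts bottom-up:
  S → 6
  R → 3
  σ[a<8](R) → 3
  (S ⋈[d=f] σ[a<8](R)) → 2
  σ[u='q']((S ⋈[d=f] σ[a<8](R))) → 0

E1 result:
d | u | f | b | a
6 | p | 6 | 2 | 4
E2 result:
d | u | f | b | a
(0 rows)
Witness: (6, 'p', 6, 2, 4) appears 1× in E1 but 0× in E2.

no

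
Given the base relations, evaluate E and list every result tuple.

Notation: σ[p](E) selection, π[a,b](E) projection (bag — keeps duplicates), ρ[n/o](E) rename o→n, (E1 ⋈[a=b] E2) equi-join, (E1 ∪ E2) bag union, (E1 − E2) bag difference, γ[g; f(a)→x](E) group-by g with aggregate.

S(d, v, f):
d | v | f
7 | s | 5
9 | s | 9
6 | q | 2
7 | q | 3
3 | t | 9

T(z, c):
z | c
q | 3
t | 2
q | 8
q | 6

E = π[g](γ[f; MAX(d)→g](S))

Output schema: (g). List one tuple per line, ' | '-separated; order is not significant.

Stepwise |·|:
  S → 5
  γ[f; MAX(d)→g](S) → 4
  π[g](γ[f; MAX(d)→g](S)) → 4

== RESULT ==
g
6
7
7
9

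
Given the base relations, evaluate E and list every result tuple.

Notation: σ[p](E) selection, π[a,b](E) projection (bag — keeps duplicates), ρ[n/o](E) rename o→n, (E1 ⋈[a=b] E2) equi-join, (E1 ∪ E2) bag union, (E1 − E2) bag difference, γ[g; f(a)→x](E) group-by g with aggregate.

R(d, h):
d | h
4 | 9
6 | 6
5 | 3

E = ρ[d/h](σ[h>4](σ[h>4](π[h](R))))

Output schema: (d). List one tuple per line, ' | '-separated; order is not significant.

Row counts bottom-up:
  R → 3
  π[h](R) → 3
  σ[h>4](π[h](R)) → 2
  σ[h>4](σ[h>4](π[h](R))) → 2
  ρ[d/h](σ[h>4](σ[h>4](π[h](R)))) → 2

== RESULT ==
d
6
9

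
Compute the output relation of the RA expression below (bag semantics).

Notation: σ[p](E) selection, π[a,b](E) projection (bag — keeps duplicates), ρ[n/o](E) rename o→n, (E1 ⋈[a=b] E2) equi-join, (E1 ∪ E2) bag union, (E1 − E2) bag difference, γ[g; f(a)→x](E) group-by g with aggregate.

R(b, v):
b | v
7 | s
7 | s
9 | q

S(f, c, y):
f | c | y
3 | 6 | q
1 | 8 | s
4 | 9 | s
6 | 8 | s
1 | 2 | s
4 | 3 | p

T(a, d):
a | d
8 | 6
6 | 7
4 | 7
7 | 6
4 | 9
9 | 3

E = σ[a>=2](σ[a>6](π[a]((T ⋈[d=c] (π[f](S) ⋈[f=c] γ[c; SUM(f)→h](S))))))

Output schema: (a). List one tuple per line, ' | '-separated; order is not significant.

Per-node cardinality:
  T → 6
  S → 6
  π[f](S) → 6
  S → 6
  γ[c; SUM(f)→h](S) → 5
  (π[f](S) ⋈[f=c] γ[c; SUM(f)→h](S)) → 2
  (T ⋈[d=c] (π[f](S) ⋈[f=c] γ[c; SUM(f)→h](S))) → 3
  π[a]((T ⋈[d=c] (π[f](S) ⋈[f=c] γ[c; SUM(f)→h](S)))) → 3
  σ[a>6](π[a]((T ⋈[d=c] (π[f](S) ⋈[f=c] γ[c; SUM(f)→h](S))))) → 3
  σ[a>=2](σ[a>6](π[a]((T ⋈[d=c] (π[f](S) ⋈[f=c] γ[c; SUM(f)→h](S)))))) → 3

== RESULT ==
a
7
8
9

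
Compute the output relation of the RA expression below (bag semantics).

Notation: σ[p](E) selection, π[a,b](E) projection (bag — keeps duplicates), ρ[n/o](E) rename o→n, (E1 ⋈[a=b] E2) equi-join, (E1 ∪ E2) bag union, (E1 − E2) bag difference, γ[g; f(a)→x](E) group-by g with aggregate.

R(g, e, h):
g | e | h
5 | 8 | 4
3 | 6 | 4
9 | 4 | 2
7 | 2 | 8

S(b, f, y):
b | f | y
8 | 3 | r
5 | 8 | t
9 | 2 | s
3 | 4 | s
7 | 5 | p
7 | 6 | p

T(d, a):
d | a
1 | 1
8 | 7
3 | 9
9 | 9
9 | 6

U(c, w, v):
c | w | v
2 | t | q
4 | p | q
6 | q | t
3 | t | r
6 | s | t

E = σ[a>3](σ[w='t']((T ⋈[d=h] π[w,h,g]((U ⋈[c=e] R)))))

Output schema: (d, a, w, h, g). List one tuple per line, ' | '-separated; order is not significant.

Row counts bottom-up:
  T → 5
  U → 5
  R → 4
  (U ⋈[c=e] R) → 4
  π[w,h,g]((U ⋈[c=e] R)) → 4
  (T ⋈[d=h] π[w,h,g]((U ⋈[c=e] R))) → 1
  σ[w='t']((T ⋈[d=h] π[w,h,g]((U ⋈[c=e] R)))) → 1
  σ[a>3](σ[w='t']((T ⋈[d=h] π[w,h,g]((U ⋈[c=e] R))))) → 1

== RESULT ==
d | a | w | h | g
8 | 7 | t | 8 | 7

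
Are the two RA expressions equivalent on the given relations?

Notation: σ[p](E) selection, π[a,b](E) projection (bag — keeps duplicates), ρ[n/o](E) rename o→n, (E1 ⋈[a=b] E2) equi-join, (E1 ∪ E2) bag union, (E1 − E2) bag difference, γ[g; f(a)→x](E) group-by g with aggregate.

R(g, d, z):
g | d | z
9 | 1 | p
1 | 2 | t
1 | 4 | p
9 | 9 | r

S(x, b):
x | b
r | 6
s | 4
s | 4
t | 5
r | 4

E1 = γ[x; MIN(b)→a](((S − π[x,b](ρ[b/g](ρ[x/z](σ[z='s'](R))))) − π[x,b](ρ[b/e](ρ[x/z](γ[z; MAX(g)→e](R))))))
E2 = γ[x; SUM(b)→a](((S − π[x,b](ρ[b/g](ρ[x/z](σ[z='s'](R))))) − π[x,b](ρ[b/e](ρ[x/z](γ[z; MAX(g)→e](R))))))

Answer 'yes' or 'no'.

E1 per-node cardinality:
  S → 5
  R → 4
  σ[z='s'](R) → 0
  ρ[x/z](σ[z='s'](R)) → 0
  ρ[b/g](ρ[x/z](σ[z='s'](R))) → 0
  π[x,b](ρ[b/g](ρ[x/z](σ[z='s'](R)))) → 0
  (S − π[x,b](ρ[b/g](ρ[x/z](σ[z='s'](R))))) → 5
  R → 4
  γ[z; MAX(g)→e](R) → 3
  ρ[x/z](γ[z; MAX(g)→e](R)) → 3
  ρ[b/e](ρ[x/z](γ[z; MAX(g)→e](R))) → 3
  π[x,b](ρ[b/e](ρ[x/z](γ[z; MAX(g)→e](R)))) → 3
  ((S − π[x,b](ρ[b/g](ρ[x/z](σ[z='s'](R))))) − π[x,b](ρ[b/e](ρ[x/z](γ[z; MAX(g)→e](R))))) → 5
  γ[x; MIN(b)→a](((S − π[x,b](ρ[b/g](ρ[x/z](σ[z='s'](R))))) − π[x,b](ρ[b/e](ρ[x/z](γ[z; MAX(g)→e](R)))))) → 3
E2 per-node cardinality:
  S → 5
  R → 4
  σ[z='s'](R) → 0
  ρ[x/z](σ[z='s'](R)) → 0
  ρ[b/g](ρ[x/z](σ[z='s'](R))) → 0
  π[x,b](ρ[b/g](ρ[x/z](σ[z='s'](R)))) → 0
  (S − π[x,b](ρ[b/g](ρ[x/z](σ[z='s'](R))))) → 5
  R → 4
  γ[z; MAX(g)→e](R) → 3
  ρ[x/z](γ[z; MAX(g)→e](R)) → 3
  ρ[b/e](ρ[x/z](γ[z; MAX(g)→e](R))) → 3
  π[x,b](ρ[b/e](ρ[x/z](γ[z; MAX(g)→e](R)))) → 3
  ((S − π[x,b](ρ[b/g](ρ[x/z](σ[z='s'](R))))) − π[x,b](ρ[b/e](ρ[x/z](γ[z; MAX(g)→e](R))))) → 5
  γ[x; SUM(b)→a](((S − π[x,b](ρ[b/g](ρ[x/z](σ[z='s'](R))))) − π[x,b](ρ[b/e](ρ[x/z](γ[z; MAX(g)→e](R)))))) → 3

E1 result:
x | a
r | 4
s | 4
t | 5
E2 result:
x | a
r | 10
s | 8
t | 5
Witness: ('s', 4) appears 1× in E1 but 0× in E2.

no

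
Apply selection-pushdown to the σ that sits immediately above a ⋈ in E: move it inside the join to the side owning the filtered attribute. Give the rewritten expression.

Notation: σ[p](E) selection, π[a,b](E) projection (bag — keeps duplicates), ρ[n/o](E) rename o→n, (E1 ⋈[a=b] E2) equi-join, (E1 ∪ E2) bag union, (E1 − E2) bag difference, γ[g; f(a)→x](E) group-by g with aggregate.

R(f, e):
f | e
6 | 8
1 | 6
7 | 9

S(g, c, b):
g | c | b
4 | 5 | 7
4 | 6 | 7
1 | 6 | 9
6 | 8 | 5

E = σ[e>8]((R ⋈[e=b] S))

σ filters on e, owned by the left side.
E' = (σ[e>8](R) ⋈[e=b] S)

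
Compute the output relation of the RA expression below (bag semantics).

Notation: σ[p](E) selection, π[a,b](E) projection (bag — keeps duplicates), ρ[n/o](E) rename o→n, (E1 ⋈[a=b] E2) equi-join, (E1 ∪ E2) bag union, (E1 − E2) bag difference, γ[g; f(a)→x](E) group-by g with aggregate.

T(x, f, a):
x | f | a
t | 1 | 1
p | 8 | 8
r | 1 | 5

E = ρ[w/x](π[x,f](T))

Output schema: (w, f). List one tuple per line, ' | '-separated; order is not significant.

Row counts bottom-up:
  T → 3
  π[x,f](T) → 3
  ρ[w/x](π[x,f](T)) → 3

== RESULT ==
w | f
p | 8
r | 1
t | 1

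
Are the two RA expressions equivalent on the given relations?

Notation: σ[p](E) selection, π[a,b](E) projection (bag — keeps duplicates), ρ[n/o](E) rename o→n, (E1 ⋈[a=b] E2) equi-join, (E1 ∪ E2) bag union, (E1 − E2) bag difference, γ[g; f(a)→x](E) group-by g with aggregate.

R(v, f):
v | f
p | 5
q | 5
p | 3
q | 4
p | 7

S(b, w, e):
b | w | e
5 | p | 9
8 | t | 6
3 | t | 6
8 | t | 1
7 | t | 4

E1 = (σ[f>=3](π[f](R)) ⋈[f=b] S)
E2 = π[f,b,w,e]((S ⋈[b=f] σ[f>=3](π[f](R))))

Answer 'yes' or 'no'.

E1 row counts bottom-up:
  R → 5
  π[f](R) → 5
  σ[f>=3](π[f](R)) → 5
  S → 5
  (σ[f>=3](π[f](R)) ⋈[f=b] S) → 4
E2 row counts bottom-up:
  S → 5
  R → 5
  π[f](R) → 5
  σ[f>=3](π[f](R)) → 5
  (S ⋈[b=f] σ[f>=3](π[f](R))) → 4
  π[f,b,w,e]((S ⋈[b=f] σ[f>=3](π[f](R)))) → 4

E1 and E2 produce the same multiset:
f | b | w | e
3 | 3 | t | 6
5 | 5 | p | 9
5 | 5 | p | 9
7 | 7 | t | 4

yes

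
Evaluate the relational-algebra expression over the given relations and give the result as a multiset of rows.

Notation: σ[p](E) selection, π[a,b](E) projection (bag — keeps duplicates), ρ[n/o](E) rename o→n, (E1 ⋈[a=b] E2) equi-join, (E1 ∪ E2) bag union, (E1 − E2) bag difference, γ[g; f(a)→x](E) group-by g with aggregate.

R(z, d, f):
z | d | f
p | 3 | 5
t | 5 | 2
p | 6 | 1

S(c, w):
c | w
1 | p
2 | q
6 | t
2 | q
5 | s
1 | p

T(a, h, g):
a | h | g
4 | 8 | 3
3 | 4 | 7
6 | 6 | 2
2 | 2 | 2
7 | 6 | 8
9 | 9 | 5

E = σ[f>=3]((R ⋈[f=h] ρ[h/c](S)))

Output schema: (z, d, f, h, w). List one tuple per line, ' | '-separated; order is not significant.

Per-node cardinality:
  R → 3
  S → 6
  ρ[h/c](S) → 6
  (R ⋈[f=h] ρ[h/c](S)) → 5
  σ[f>=3]((R ⋈[f=h] ρ[h/c](S))) → 1

== RESULT ==
z | d | f | h | w
p | 3 | 5 | 5 | s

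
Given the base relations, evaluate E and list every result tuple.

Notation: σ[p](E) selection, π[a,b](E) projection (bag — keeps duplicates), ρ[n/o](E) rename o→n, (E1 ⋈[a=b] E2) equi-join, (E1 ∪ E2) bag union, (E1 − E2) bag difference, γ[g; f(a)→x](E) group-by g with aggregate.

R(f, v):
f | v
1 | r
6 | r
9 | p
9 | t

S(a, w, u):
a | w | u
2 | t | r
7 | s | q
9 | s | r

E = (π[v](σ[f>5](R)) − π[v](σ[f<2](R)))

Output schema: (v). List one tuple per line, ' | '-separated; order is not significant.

Stepwise |·|:
  R → 4
  σ[f>5](R) → 3
  π[v](σ[f>5](R)) → 3
  R → 4
  σ[f<2](R) → 1
  π[v](σ[f<2](R)) → 1
  (π[v](σ[f>5](R)) − π[v](σ[f<2](R))) → 2

== RESULT ==
v
p
t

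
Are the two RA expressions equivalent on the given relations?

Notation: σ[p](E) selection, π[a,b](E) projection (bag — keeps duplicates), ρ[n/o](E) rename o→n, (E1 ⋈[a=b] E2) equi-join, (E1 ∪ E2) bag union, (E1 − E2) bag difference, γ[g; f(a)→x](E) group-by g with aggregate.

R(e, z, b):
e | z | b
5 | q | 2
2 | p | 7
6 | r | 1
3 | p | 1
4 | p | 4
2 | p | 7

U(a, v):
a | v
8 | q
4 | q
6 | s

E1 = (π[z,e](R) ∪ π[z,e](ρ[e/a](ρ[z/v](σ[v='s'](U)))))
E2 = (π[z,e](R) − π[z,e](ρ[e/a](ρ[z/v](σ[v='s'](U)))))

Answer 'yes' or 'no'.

E1 stepwise |·|:
  R → 6
  π[z,e](R) → 6
  U → 3
  σ[v='s'](U) → 1
  ρ[z/v](σ[v='s'](U)) → 1
  ρ[e/a](ρ[z/v](σ[v='s'](U))) → 1
  π[z,e](ρ[e/a](ρ[z/v](σ[v='s'](U)))) → 1
  (π[z,e](R) ∪ π[z,e](ρ[e/a](ρ[z/v](σ[v='s'](U))))) → 7
E2 stepwise |·|:
  R → 6
  π[z,e](R) → 6
  U → 3
  σ[v='s'](U) → 1
  ρ[z/v](σ[v='s'](U)) → 1
  ρ[e/a](ρ[z/v](σ[v='s'](U))) → 1
  π[z,e](ρ[e/a](ρ[z/v](σ[v='s'](U)))) → 1
  (π[z,e](R) − π[z,e](ρ[e/a](ρ[z/v](σ[v='s'](U))))) → 6

E1 result:
z | e
p | 2
p | 2
p | 3
p | 4
q | 5
r | 6
s | 6
E2 result:
z | e
p | 2
p | 2
p | 3
p | 4
q | 5
r | 6
Witness: ('s', 6) appears 1× in E1 but 0× in E2.

no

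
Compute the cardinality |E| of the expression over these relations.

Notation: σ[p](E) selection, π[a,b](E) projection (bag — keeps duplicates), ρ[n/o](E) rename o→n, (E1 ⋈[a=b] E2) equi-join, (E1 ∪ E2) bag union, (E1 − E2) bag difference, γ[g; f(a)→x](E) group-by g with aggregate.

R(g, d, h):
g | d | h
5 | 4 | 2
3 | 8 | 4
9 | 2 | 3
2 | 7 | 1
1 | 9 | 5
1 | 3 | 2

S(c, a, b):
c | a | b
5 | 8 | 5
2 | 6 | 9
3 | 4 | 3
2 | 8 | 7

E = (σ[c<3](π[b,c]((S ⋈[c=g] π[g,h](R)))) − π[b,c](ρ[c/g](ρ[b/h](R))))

Per-node cardinality:
  S → 4
  R → 6
  π[g,h](R) → 6
  (S ⋈[c=g] π[g,h](R)) → 4
  π[b,c]((S ⋈[c=g] π[g,h](R))) → 4
  σ[c<3](π[b,c]((S ⋈[c=g] π[g,h](R)))) → 2
  R → 6
  ρ[b/h](R) → 6
  ρ[c/g](ρ[b/h](R)) → 6
  π[b,c](ρ[c/g](ρ[b/h](R))) → 6
  (σ[c<3](π[b,c]((S ⋈[c=g] π[g,h](R)))) − π[b,c](ρ[c/g](ρ[b/h](R)))) → 2

|E| = 2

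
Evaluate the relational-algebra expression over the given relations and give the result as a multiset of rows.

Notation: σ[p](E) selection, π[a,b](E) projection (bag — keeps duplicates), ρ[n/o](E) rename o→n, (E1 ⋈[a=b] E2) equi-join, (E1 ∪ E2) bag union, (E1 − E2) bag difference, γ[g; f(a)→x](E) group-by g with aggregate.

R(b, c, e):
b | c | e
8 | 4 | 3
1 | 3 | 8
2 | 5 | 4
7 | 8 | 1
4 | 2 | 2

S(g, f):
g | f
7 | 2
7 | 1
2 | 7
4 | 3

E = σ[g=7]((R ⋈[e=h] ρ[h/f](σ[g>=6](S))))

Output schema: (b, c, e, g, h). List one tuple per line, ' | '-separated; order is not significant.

Per-node cardinality:
  R → 5
  S → 4
  σ[g>=6](S) → 2
  ρ[h/f](σ[g>=6](S)) → 2
  (R ⋈[e=h] ρ[h/f](σ[g>=6](S))) → 2
  σ[g=7]((R ⋈[e=h] ρ[h/f](σ[g>=6](S)))) → 2

== RESULT ==
b | c | e | g | h
4 | 2 | 2 | 7 | 2
7 | 8 | 1 | 7 | 1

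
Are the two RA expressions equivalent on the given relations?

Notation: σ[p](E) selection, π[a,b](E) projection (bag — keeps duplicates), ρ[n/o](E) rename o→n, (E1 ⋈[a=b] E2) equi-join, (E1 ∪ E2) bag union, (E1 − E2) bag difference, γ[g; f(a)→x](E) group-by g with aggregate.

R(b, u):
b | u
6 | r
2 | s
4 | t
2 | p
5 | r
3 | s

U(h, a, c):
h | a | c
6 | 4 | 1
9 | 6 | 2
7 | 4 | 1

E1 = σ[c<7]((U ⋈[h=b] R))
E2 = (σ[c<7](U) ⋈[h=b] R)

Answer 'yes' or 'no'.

E1 row counts bottom-up:
  U → 3
  R → 6
  (U ⋈[h=b] R) → 1
  σ[c<7]((U ⋈[h=b] R)) → 1
E2 row counts bottom-up:
  U → 3
  σ[c<7](U) → 3
  R → 6
  (σ[c<7](U) ⋈[h=b] R) → 1

E1 and E2 produce the same multiset:
h | a | c | b | u
6 | 4 | 1 | 6 | r

yes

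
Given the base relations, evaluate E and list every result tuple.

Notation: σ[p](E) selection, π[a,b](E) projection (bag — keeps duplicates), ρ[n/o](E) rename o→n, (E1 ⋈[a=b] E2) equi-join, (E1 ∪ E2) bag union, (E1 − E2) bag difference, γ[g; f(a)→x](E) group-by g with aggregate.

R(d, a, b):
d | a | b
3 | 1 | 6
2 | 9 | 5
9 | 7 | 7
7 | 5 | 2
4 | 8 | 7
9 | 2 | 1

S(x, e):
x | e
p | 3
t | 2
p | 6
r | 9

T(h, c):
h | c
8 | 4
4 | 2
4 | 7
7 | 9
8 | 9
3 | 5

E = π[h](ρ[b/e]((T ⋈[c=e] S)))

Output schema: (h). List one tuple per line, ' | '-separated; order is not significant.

Row counts bottom-up:
  T → 6
  S → 4
  (T ⋈[c=e] S) → 3
  ρ[b/e]((T ⋈[c=e] S)) → 3
  π[h](ρ[b/e]((T ⋈[c=e] S))) → 3

== RESULT ==
h
4
7
8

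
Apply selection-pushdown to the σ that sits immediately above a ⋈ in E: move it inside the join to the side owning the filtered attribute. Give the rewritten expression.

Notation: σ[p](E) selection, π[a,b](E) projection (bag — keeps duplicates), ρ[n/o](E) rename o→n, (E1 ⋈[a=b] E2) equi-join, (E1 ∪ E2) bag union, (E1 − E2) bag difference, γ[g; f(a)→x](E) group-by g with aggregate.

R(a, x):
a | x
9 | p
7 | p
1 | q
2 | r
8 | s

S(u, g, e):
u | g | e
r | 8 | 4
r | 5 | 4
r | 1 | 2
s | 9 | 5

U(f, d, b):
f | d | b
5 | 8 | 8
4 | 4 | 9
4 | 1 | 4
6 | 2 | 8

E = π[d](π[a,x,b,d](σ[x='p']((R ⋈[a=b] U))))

σ filters on x, owned by the left side.
E' = π[d](π[a,x,b,d]((σ[x='p'](R) ⋈[a=b] U)))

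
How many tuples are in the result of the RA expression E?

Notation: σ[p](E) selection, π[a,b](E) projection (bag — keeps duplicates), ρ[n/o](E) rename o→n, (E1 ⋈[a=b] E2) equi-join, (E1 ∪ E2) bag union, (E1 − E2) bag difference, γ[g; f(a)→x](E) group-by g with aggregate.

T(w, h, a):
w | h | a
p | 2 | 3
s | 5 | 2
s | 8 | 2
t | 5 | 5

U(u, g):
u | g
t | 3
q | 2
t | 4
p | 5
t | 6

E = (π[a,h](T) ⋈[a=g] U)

Subexpression sizes:
  T → 4
  π[a,h](T) → 4
  U → 5
  (π[a,h](T) ⋈[a=g] U) → 4

|E| = 4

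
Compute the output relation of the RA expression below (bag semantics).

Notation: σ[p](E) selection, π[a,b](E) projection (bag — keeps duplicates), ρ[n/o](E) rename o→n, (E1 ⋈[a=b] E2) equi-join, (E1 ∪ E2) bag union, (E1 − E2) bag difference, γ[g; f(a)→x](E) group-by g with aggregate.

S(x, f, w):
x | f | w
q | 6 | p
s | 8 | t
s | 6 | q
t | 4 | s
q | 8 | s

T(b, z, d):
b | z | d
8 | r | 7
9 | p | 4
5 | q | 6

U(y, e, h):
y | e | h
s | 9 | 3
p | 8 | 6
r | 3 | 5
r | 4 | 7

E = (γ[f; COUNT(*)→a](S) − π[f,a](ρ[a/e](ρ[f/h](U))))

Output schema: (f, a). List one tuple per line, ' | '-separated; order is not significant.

Stepwise |·|:
  S → 5
  γ[f; COUNT(*)→a](S) → 3
  U → 4
  ρ[f/h](U) → 4
  ρ[a/e](ρ[f/h](U)) → 4
  π[f,a](ρ[a/e](ρ[f/h](U))) → 4
  (γ[f; COUNT(*)→a](S) − π[f,a](ρ[a/e](ρ[f/h](U)))) → 3

== RESULT ==
f | a
4 | 1
6 | 2
8 | 2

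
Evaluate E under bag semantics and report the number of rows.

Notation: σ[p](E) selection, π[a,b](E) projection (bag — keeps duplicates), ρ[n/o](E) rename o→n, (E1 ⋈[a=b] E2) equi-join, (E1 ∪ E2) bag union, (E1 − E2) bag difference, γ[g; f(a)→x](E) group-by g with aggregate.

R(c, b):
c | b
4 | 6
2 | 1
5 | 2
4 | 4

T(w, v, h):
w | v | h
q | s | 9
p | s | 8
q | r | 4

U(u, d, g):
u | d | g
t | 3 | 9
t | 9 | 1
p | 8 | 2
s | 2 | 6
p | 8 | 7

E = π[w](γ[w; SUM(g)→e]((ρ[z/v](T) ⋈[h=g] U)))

Stepwise |·|:
  T → 3
  ρ[z/v](T) → 3
  U → 5
  (ρ[z/v](T) ⋈[h=g] U) → 1
  γ[w; SUM(g)→e]((ρ[z/v](T) ⋈[h=g] U)) → 1
  π[w](γ[w; SUM(g)→e]((ρ[z/v](T) ⋈[h=g] U))) → 1

|E| = 1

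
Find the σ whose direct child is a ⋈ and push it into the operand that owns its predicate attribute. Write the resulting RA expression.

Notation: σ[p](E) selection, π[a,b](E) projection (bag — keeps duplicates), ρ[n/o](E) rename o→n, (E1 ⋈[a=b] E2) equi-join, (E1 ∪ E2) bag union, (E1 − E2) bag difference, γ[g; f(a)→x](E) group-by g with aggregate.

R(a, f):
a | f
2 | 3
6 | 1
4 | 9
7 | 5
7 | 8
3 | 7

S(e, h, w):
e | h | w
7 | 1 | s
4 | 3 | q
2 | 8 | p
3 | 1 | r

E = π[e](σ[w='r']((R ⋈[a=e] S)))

σ filters on w, owned by the right side.
E' = π[e]((R ⋈[a=e] σ[w='r'](S)))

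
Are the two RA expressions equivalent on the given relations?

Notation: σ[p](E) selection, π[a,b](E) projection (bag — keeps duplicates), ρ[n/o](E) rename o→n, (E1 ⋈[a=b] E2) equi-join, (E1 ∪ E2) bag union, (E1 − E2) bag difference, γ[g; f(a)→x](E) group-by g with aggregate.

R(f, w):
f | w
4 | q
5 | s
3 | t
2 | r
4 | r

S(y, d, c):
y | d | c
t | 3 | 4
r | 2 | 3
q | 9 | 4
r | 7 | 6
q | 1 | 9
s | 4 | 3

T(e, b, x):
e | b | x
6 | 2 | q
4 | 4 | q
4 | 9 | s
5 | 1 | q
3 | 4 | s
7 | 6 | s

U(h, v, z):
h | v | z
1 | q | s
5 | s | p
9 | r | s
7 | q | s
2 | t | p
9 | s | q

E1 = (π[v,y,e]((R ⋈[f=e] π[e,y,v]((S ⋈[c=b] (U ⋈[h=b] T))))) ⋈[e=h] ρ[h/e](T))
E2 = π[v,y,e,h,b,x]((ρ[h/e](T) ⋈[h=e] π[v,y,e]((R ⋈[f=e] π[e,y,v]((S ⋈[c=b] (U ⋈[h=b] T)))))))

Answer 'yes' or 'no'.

E1 row counts bottom-up:
  R → 5
  S → 6
  U → 6
  T → 6
  (U ⋈[h=b] T) → 4
  (S ⋈[c=b] (U ⋈[h=b] T)) → 2
  π[e,y,v]((S ⋈[c=b] (U ⋈[h=b] T))) → 2
  (R ⋈[f=e] π[e,y,v]((S ⋈[c=b] (U ⋈[h=b] T)))) → 4
  π[v,y,e]((R ⋈[f=e] π[e,y,v]((S ⋈[c=b] (U ⋈[h=b] T))))) → 4
  T → 6
  ρ[h/e](T) → 6
  (π[v,y,e]((R ⋈[f=e] π[e,y,v]((S ⋈[c=b] (U ⋈[h=b] T))))) ⋈[e=h] ρ[h/e](T)) → 8
E2 row counts bottom-up:
  T → 6
  ρ[h/e](T) → 6
  R → 5
  S → 6
  U → 6
  T → 6
  (U ⋈[h=b] T) → 4
  (S ⋈[c=b] (U ⋈[h=b] T)) → 2
  π[e,y,v]((S ⋈[c=b] (U ⋈[h=b] T))) → 2
  (R ⋈[f=e] π[e,y,v]((S ⋈[c=b] (U ⋈[h=b] T)))) → 4
  π[v,y,e]((R ⋈[f=e] π[e,y,v]((S ⋈[c=b] (U ⋈[h=b] T))))) → 4
  (ρ[h/e](T) ⋈[h=e] π[v,y,e]((R ⋈[f=e] π[e,y,v]((S ⋈[c=b] (U ⋈[h=b] T)))))) → 8
  π[v,y,e,h,b,x]((ρ[h/e](T) ⋈[h=e] π[v,y,e]((R ⋈[f=e] π[e,y,v]((S ⋈[c=b] (U ⋈[h=b] T))))))) → 8

E1 and E2 produce the same multiset:
v | y | e | h | b | x
r | q | 4 | 4 | 4 | q
r | q | 4 | 4 | 4 | q
r | q | 4 | 4 | 9 | s
r | q | 4 | 4 | 9 | s
s | q | 4 | 4 | 4 | q
s | q | 4 | 4 | 4 | q
s | q | 4 | 4 | 9 | s
s | q | 4 | 4 | 9 | s

yes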